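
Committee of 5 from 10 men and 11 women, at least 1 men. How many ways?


Count by #men:
  1M,4W: C(10,1)×C(11,4)=3300
  2M,3W: C(10,2)×C(11,3)=7425
  3M,2W: C(10,3)×C(11,2)=6600
  4M,1W: C(10,4)×C(11,1)=2310
  5M,0W: C(10,5)×C(11,0)=252
Total = 19887

19887


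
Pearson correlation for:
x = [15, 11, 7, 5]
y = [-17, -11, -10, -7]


n=4, Σx=38, Σy=-45, Σxy=-481, Σx²=420, Σy²=559
r = (4×(-481) - 38×(-45))/√((4×420 - 38²)(4×559 - (-45)²))
= -214/√(236×211) = -214/√49796 ≈ -214/223.1502 ≈ -0.9590

r ≈ -0.9590


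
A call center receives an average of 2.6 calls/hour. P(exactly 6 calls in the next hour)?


Poisson(λ=2.6): P(X=6) = e^(-λ)×λ^k/k!
= e^(-2.6) × 2.6^6 / 6!
≈ 0.07427357821 × 308.915776 / 720 ≈ 0.031867

P(X=6) ≈ 0.031867 ≈ 3.19%


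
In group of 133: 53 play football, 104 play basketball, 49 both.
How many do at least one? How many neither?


|A∪B| = 53+104-49 = 108
Neither = 133-108 = 25

At least one: 108; Neither: 25


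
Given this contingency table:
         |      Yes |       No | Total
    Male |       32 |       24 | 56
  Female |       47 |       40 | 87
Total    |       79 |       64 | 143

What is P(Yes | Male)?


P(Yes | Male) = 32/(32+24) = 32/56 = 4/7

P(Yes|Male) = 4/7 ≈ 57.14%


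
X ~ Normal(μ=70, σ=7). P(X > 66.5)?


z = (66.5-70)/7 = -0.5
P(X > 66.5) = 1 - P(Z ≤ -0.5) = 1 - 0.3085 = 0.6915

P(X > 66.5) ≈ 0.6915


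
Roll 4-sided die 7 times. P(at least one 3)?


P(no 3)^7 = (3/4)^7 = 2187/16384
P(≥1) = 1 - 2187/16384 = 14197/16384

P = 14197/16384 ≈ 86.65%


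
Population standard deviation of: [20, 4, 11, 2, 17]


Mean = 54/5
  (20-54/5)²=2116/25
  (4-54/5)²=1156/25
  (11-54/5)²=1/25
  (2-54/5)²=1936/25
  (17-54/5)²=961/25
Σ(x-μ)² = 1234/5
σ² = (1234/5)/5 = 1234/25

σ = √(1234/25) ≈ 7.0257


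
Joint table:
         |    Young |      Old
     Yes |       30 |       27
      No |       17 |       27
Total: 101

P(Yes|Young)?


P(Yes|Young) = 30/(30+17) = 30/47

P = 30/47 ≈ 63.83%


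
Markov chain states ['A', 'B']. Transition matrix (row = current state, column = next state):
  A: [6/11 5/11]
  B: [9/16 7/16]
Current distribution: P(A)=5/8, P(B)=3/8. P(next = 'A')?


P(next=A) = Σᵢ P(now=i)×P(i→A)
= 5/8×6/11 + 3/8×9/16
= 15/44 + 27/128 = 777/1408

P = 777/1408 ≈ 0.5518


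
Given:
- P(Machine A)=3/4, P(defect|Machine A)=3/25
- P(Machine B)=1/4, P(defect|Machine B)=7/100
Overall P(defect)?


P(B) = Σ P(B|Aᵢ)×P(Aᵢ)
  3/25×3/4 = 9/100
  7/100×1/4 = 7/400
Sum = 43/400

P(defect) = 43/400 ≈ 10.75%


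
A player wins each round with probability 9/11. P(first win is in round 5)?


Geometric: P(X=5) = (1-p)^(k-1)×p = (2/11)^4×9/11 = 144/161051

P(X=5) = 144/161051 ≈ 0.09%


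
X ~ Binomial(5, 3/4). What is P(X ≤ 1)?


P(X ≤ 1) = Σ P(X=i) for i=0..1
P(X=0) = 1/1024
P(X=1) = 15/1024
Sum = 1/64

P(X ≤ 1) = 1/64 ≈ 1.56%


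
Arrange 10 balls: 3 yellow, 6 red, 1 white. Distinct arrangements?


10!/(3!×6!×1!) = 840

840


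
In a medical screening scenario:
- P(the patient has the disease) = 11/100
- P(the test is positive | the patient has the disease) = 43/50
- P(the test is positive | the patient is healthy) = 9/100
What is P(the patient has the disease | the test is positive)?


Using Bayes' theorem:
P(A|B) = P(B|A)·P(A) / P(B)

P(the test is positive) = 43/50 × 11/100 + 9/100 × 89/100
= 473/5000 + 801/10000 = 1747/10000

P(the patient has the disease|the test is positive) = (473/5000) / (1747/10000) = 946/1747

P(the patient has the disease|the test is positive) = 946/1747 ≈ 54.15%


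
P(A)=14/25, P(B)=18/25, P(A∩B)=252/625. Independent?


P(A)×P(B) = 252/625
P(A∩B) = 252/625
Equal ✓ → Independent

Yes, independent


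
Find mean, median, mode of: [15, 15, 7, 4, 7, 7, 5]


Sorted: [4, 5, 7, 7, 7, 15, 15]
Mean = 60/7
Median = 7
Freq: {15: 2, 7: 3, 4: 1, 5: 1}
Mode: [7]

Mean=60/7, Median=7, Mode=7


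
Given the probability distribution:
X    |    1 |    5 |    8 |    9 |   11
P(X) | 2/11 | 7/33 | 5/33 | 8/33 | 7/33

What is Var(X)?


E[X] = 230/33
E[X²] = 1996/33
Var(X) = E[X²] - (E[X])² = 1996/33 - 52900/1089 = 12968/1089

Var(X) = 12968/1089 ≈ 11.9082


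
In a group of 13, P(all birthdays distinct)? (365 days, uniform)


P(all different) = Π(365-i)/365 for i=0..12
= (365/365)×(364/365)×...×(353/365)
= 0.805590

P ≈ 0.8056 ≈ 80.56%


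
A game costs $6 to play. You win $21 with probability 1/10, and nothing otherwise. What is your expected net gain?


E[gain] = (21-6)×1/10 + (-6)×9/10
= 3/2 - 27/5 = -39/10

Expected net gain = $-39/10 ≈ $-3.90


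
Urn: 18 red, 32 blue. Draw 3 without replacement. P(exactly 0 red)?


Hypergeometric: C(18,0)×C(32,3)/C(50,3)
= 1×4960/19600 = 62/245

P(X=0) = 62/245 ≈ 25.31%


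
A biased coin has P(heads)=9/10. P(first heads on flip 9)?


Geometric: P(X=9) = (1-p)^(k-1)×p = (1/10)^8×9/10 = 9/1000000000

P(X=9) = 9/1000000000 ≈ 0.00%


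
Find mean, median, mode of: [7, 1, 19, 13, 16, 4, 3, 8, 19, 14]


Sorted: [1, 3, 4, 7, 8, 13, 14, 16, 19, 19]
Mean = 104/10 = 52/5
Median = 21/2
Freq: {7: 1, 1: 1, 19: 2, 13: 1, 16: 1, 4: 1, 3: 1, 8: 1, 14: 1}
Mode: [19]

Mean=52/5, Median=21/2, Mode=19


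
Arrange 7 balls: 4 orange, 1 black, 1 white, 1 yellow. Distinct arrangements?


7!/(4!×1!×1!×1!) = 210

210


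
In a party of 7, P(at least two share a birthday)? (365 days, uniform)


P(all different) = Π(365-i)/365 for i=0..6
= 0.943764
P(match) = 1 - 0.943764 = 0.056236

P ≈ 0.0562 ≈ 5.62%


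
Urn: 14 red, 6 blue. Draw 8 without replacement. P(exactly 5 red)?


Hypergeometric: C(14,5)×C(6,3)/C(20,8)
= 2002×20/125970 = 308/969

P(X=5) = 308/969 ≈ 31.79%


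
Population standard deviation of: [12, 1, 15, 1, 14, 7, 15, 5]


Mean = 70/8 = 35/4
  (12-35/4)²=169/16
  (1-35/4)²=961/16
  (15-35/4)²=625/16
  (1-35/4)²=961/16
  (14-35/4)²=441/16
  (7-35/4)²=49/16
  (15-35/4)²=625/16
  (5-35/4)²=225/16
Σ(x-μ)² = 507/2
σ² = (507/2)/8 = 507/16

σ = √(507/16) ≈ 5.6292


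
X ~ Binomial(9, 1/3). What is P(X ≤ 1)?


P(X ≤ 1) = Σ P(X=i) for i=0..1
P(X=0) = 512/19683
P(X=1) = 256/2187
Sum = 2816/19683

P(X ≤ 1) = 2816/19683 ≈ 14.31%


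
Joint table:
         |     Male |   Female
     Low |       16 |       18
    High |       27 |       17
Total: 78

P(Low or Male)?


P(Low∨Male) = P(Low) + P(Male) - P(Low∧Male)
= (34 + 43 - 16)/78 = 61/78

P = 61/78 ≈ 78.21%


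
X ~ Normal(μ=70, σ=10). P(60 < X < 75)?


z₁=(60-70)/10=-1.0, z₂=(75-70)/10=0.5
P = Φ(0.5) - Φ(-1.0) = 0.691462 - 0.158655 = 0.532807 ≈ 0.5328

P(60 < X < 75) ≈ 0.5328


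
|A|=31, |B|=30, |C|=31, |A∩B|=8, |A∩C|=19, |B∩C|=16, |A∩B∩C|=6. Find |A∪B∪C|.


|A∪B∪C| = 31+30+31-8-19-16+6 = 55

|A∪B∪C| = 55


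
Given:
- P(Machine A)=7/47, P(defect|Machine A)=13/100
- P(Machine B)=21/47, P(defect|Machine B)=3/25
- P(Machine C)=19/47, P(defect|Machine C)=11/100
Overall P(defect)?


P(B) = Σ P(B|Aᵢ)×P(Aᵢ)
  13/100×7/47 = 91/4700
  3/25×21/47 = 63/1175
  11/100×19/47 = 209/4700
Sum = 138/1175

P(defect) = 138/1175 ≈ 11.74%


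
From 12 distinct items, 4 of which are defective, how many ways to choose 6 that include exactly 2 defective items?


Choose 2 of the 4 defective items and 4 of the other 8 items:
C(4,2)×C(8,4) = 6×70 = 420

420


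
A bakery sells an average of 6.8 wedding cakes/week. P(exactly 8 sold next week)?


Poisson(λ=6.8): P(X=8) = e^(-λ)×λ^k/k!
= e^(-6.8) × 6.8^8 / 8!
≈ 0.001113775148 × 4571632.39653 / 40320 ≈ 0.126284

P(X=8) ≈ 0.126284 ≈ 12.63%


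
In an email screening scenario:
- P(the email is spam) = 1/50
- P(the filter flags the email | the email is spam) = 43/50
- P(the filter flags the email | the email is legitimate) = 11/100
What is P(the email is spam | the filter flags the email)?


Using Bayes' theorem:
P(A|B) = P(B|A)·P(A) / P(B)

P(the filter flags the email) = 43/50 × 1/50 + 11/100 × 49/50
= 43/2500 + 539/5000 = 1/8

P(the email is spam|the filter flags the email) = (43/2500) / (1/8) = 86/625

P(the email is spam|the filter flags the email) = 86/625 ≈ 13.76%


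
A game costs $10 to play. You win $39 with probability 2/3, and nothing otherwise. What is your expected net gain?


E[gain] = (39-10)×2/3 + (-10)×1/3
= 58/3 - 10/3 = 16

Expected net gain = $16 ≈ $16.00


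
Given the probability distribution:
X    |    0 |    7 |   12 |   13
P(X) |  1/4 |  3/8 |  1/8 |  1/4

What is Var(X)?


E[X] = 59/8
E[X²] = 629/8
Var(X) = E[X²] - (E[X])² = 629/8 - 3481/64 = 1551/64

Var(X) = 1551/64 ≈ 24.2344


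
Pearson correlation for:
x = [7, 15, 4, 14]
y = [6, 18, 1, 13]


n=4, Σx=40, Σy=38, Σxy=498, Σx²=486, Σy²=530
r = (4×498 - 40×38)/√((4×486 - 40²)(4×530 - 38²))
= 472/√(344×676) = 472/√232544 ≈ 472/482.2282 ≈ 0.9788

r ≈ 0.9788


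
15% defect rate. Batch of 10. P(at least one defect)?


P(all good) = (17/20)^10 = 2015993900449/10240000000000
P(≥1 defect) = 8224006099551/10240000000000

P = 8224006099551/10240000000000 ≈ 80.31%


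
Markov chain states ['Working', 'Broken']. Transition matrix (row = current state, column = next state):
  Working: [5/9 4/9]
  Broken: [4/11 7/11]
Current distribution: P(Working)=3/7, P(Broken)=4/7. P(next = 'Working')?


P(next=Working) = Σᵢ P(now=i)×P(i→Working)
= 3/7×5/9 + 4/7×4/11
= 5/21 + 16/77 = 103/231

P = 103/231 ≈ 0.4459


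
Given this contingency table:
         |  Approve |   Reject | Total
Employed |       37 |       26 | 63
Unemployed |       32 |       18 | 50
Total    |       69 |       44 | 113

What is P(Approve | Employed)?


P(Approve | Employed) = 37/(37+26) = 37/63

P(Approve|Employed) = 37/63 ≈ 58.73%


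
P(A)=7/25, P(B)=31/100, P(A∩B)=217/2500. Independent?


P(A)×P(B) = 217/2500
P(A∩B) = 217/2500
Equal ✓ → Independent

Yes, independent


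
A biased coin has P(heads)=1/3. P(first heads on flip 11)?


Geometric: P(X=11) = (1-p)^(k-1)×p = (2/3)^10×1/3 = 1024/177147

P(X=11) = 1024/177147 ≈ 0.58%


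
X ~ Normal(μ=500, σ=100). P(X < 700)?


z = (700-500)/100 = 2.0
P(Z < 2.0) = 0.9772

P(X < 700) ≈ 0.9772


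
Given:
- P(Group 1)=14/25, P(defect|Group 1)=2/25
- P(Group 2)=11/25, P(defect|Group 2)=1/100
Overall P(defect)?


P(B) = Σ P(B|Aᵢ)×P(Aᵢ)
  2/25×14/25 = 28/625
  1/100×11/25 = 11/2500
Sum = 123/2500

P(defect) = 123/2500 ≈ 4.92%


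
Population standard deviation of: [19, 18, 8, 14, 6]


Mean = 65/5 = 13
  (19-13)²=36
  (18-13)²=25
  (8-13)²=25
  (14-13)²=1
  (6-13)²=49
Σ(x-μ)² = 136
σ² = 136/5

σ = √(136/5) ≈ 5.2154


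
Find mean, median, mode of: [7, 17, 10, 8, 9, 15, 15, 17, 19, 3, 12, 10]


Sorted: [3, 7, 8, 9, 10, 10, 12, 15, 15, 17, 17, 19]
Mean = 142/12 = 71/6
Median = 11
Freq: {7: 1, 17: 2, 10: 2, 8: 1, 9: 1, 15: 2, 19: 1, 3: 1, 12: 1}
Mode: [10, 15, 17]

Mean=71/6, Median=11, Mode=[10, 15, 17]


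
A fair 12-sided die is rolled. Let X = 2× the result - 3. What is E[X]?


E[die] = (1+12)/2 = 13/2
E[X] = 2×13/2 - 3 = 10

E[X] = 10


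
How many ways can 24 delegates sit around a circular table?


Circular arrangements of 24 distinct objects: fix one position to break rotational symmetry.
(n-1)! = 23! = 25852016738884976640000

25852016738884976640000


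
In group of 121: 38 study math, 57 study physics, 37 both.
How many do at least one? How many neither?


|A∪B| = 38+57-37 = 58
Neither = 121-58 = 63

At least one: 58; Neither: 63


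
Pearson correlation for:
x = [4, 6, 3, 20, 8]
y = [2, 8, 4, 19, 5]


n=5, Σx=41, Σy=38, Σxy=488, Σx²=525, Σy²=470
r = (5×488 - 41×38)/√((5×525 - 41²)(5×470 - 38²))
= 882/√(944×906) = 882/√855264 ≈ 882/924.8048 ≈ 0.9537

r ≈ 0.9537


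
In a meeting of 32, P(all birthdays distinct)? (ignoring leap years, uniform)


P(all different) = Π(365-i)/365 for i=0..31
= (365/365)×(364/365)×...×(334/365)
= 0.246652

P ≈ 0.2467 ≈ 24.67%


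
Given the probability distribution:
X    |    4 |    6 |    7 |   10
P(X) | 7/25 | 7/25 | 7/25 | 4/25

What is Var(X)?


E[X] = 159/25
E[X²] = 1107/25
Var(X) = E[X²] - (E[X])² = 1107/25 - 25281/625 = 2394/625

Var(X) = 2394/625 ≈ 3.8304


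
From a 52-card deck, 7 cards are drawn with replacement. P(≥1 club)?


P(not a club) = 39/52 = 3/4
P(none in 7 draws) = (3/4)^7 = 2187/16384
P(≥1 club) = 1 - 2187/16384 = 14197/16384

P = 14197/16384 ≈ 86.65%


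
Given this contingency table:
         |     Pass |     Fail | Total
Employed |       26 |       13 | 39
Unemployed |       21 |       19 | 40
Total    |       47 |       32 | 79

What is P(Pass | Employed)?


P(Pass | Employed) = 26/(26+13) = 26/39 = 2/3

P(Pass|Employed) = 2/3 ≈ 66.67%


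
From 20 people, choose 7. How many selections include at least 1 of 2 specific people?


Complement: C(20,7) - C(18,7) = 77520 - 31824 = 45696

45696


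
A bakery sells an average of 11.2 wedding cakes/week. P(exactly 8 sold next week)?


Poisson(λ=11.2): P(X=8) = e^(-λ)×λ^k/k!
= e^(-11.2) × 11.2^8 / 8!
≈ 1.367419607e-05 × 247596317.629 / 40320 ≈ 0.083970

P(X=8) ≈ 0.083970 ≈ 8.40%


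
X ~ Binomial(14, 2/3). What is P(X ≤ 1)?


P(X ≤ 1) = Σ P(X=i) for i=0..1
P(X=0) = 1/4782969
P(X=1) = 28/4782969
Sum = 29/4782969

P(X ≤ 1) = 29/4782969 ≈ 0.00%


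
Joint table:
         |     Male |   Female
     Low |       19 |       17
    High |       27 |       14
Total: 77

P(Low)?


P(Low) = (19+17)/77 = 36/77

P(Low) = 36/77 ≈ 46.75%


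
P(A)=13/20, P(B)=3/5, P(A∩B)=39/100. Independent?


P(A)×P(B) = 39/100
P(A∩B) = 39/100
Equal ✓ → Independent

Yes, independent


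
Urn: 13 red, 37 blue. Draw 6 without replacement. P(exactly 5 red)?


Hypergeometric: C(13,5)×C(37,1)/C(50,6)
= 1287×37/15890700 = 15873/5296900

P(X=5) = 15873/5296900 ≈ 0.30%


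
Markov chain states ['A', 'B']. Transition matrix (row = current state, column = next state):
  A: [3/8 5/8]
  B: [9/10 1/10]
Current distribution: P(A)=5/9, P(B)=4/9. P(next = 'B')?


P(next=B) = Σᵢ P(now=i)×P(i→B)
= 5/9×5/8 + 4/9×1/10
= 25/72 + 2/45 = 47/120

P = 47/120 ≈ 0.3917


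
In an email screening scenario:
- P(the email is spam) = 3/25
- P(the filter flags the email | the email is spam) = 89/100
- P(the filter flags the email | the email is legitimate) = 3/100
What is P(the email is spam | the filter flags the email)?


Using Bayes' theorem:
P(A|B) = P(B|A)·P(A) / P(B)

P(the filter flags the email) = 89/100 × 3/25 + 3/100 × 22/25
= 267/2500 + 33/1250 = 333/2500

P(the email is spam|the filter flags the email) = (267/2500) / (333/2500) = 89/111

P(the email is spam|the filter flags the email) = 89/111 ≈ 80.18%


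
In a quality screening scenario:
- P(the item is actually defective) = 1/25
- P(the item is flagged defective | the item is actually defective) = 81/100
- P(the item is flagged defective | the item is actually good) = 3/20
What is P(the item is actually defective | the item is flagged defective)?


Using Bayes' theorem:
P(A|B) = P(B|A)·P(A) / P(B)

P(the item is flagged defective) = 81/100 × 1/25 + 3/20 × 24/25
= 81/2500 + 18/125 = 441/2500

P(the item is actually defective|the item is flagged defective) = (81/2500) / (441/2500) = 9/49

P(the item is actually defective|the item is flagged defective) = 9/49 ≈ 18.37%


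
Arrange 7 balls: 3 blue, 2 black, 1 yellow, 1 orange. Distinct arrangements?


7!/(3!×2!×1!×1!) = 420

420


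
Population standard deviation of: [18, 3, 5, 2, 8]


Mean = 36/5
  (18-36/5)²=2916/25
  (3-36/5)²=441/25
  (5-36/5)²=121/25
  (2-36/5)²=676/25
  (8-36/5)²=16/25
Σ(x-μ)² = 834/5
σ² = (834/5)/5 = 834/25

σ = √(834/25) ≈ 5.7758


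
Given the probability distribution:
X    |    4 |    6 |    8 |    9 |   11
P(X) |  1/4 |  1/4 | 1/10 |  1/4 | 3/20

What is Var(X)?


E[X] = 36/5
E[X²] = 289/5
Var(X) = E[X²] - (E[X])² = 289/5 - 1296/25 = 149/25

Var(X) = 149/25 ≈ 5.9600


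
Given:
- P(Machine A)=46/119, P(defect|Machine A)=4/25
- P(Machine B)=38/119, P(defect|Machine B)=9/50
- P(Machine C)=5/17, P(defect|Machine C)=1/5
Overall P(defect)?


P(B) = Σ P(B|Aᵢ)×P(Aᵢ)
  4/25×46/119 = 184/2975
  9/50×38/119 = 171/2975
  1/5×5/17 = 1/17
Sum = 106/595

P(defect) = 106/595 ≈ 17.82%


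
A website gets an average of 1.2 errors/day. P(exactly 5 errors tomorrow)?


Poisson(λ=1.2): P(X=5) = e^(-λ)×λ^k/k!
= e^(-1.2) × 1.2^5 / 5!
≈ 0.3011942119 × 2.48832 / 120 ≈ 0.006246

P(X=5) ≈ 0.006246 ≈ 0.62%


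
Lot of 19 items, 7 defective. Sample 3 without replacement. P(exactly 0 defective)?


Hypergeometric: C(7,0)×C(12,3)/C(19,3)
= 1×220/969 = 220/969

P(X=0) = 220/969 ≈ 22.70%


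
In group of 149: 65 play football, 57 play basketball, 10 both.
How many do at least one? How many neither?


|A∪B| = 65+57-10 = 112
Neither = 149-112 = 37

At least one: 112; Neither: 37


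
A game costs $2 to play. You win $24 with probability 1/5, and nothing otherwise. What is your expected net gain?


E[gain] = (24-2)×1/5 + (-2)×4/5
= 22/5 - 8/5 = 14/5

Expected net gain = $14/5 ≈ $2.80


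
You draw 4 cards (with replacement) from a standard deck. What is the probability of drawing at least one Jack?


P(not a Jack) = 48/52 = 12/13
P(none in 4 draws) = (12/13)^4 = 20736/28561
P(≥1 Jack) = 1 - 20736/28561 = 7825/28561

P = 7825/28561 ≈ 27.40%


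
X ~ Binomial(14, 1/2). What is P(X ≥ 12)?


P(X ≥ 12) = Σ P(X=i) for i=12..14
P(X=12) = 91/16384
P(X=13) = 7/8192
P(X=14) = 1/16384
Sum = 53/8192

P(X ≥ 12) = 53/8192 ≈ 0.65%


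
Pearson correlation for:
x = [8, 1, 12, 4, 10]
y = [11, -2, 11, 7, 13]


n=5, Σx=35, Σy=40, Σxy=376, Σx²=325, Σy²=464
r = (5×376 - 35×40)/√((5×325 - 35²)(5×464 - 40²))
= 480/√(400×720) = 480/√288000 ≈ 480/536.6563 ≈ 0.8944

r ≈ 0.8944


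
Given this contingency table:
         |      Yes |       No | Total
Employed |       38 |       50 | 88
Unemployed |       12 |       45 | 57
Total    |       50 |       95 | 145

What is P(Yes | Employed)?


P(Yes | Employed) = 38/(38+50) = 38/88 = 19/44

P(Yes|Employed) = 19/44 ≈ 43.18%


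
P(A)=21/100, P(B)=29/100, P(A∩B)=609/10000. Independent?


P(A)×P(B) = 609/10000
P(A∩B) = 609/10000
Equal ✓ → Independent

Yes, independent


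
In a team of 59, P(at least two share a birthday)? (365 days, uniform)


P(all different) = Π(365-i)/365 for i=0..58
= 0.007011
P(match) = 1 - 0.007011 = 0.992989

P ≈ 0.9930 ≈ 99.30%


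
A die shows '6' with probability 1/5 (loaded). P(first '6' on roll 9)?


Geometric: P(X=9) = (1-p)^(k-1)×p = (4/5)^8×1/5 = 65536/1953125

P(X=9) = 65536/1953125 ≈ 3.36%


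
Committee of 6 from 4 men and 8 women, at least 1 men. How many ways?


Count by #men:
  1M,5W: C(4,1)×C(8,5)=224
  2M,4W: C(4,2)×C(8,4)=420
  3M,3W: C(4,3)×C(8,3)=224
  4M,2W: C(4,4)×C(8,2)=28
Total = 896

896


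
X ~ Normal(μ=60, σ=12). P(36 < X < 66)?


z₁=(36-60)/12=-2.0, z₂=(66-60)/12=0.5
P = Φ(0.5) - Φ(-2.0) = 0.691462 - 0.022750 = 0.668712 ≈ 0.6687

P(36 < X < 66) ≈ 0.6687


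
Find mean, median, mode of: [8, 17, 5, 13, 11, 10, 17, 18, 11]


Sorted: [5, 8, 10, 11, 11, 13, 17, 17, 18]
Mean = 110/9
Median = 11
Freq: {8: 1, 17: 2, 5: 1, 13: 1, 11: 2, 10: 1, 18: 1}
Mode: [11, 17]

Mean=110/9, Median=11, Mode=[11, 17]


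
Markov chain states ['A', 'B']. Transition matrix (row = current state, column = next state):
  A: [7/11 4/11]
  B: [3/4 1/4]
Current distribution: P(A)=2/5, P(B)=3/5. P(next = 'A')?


P(next=A) = Σᵢ P(now=i)×P(i→A)
= 2/5×7/11 + 3/5×3/4
= 14/55 + 9/20 = 31/44

P = 31/44 ≈ 0.7045


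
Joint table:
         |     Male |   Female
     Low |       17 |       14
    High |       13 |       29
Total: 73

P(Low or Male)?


P(Low∨Male) = P(Low) + P(Male) - P(Low∧Male)
= (31 + 30 - 17)/73 = 44/73

P = 44/73 ≈ 60.27%


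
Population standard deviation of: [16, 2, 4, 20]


Mean = 42/4 = 21/2
  (16-21/2)²=121/4
  (2-21/2)²=289/4
  (4-21/2)²=169/4
  (20-21/2)²=361/4
Σ(x-μ)² = 235
σ² = 235/4

σ = √(235/4) ≈ 7.6649


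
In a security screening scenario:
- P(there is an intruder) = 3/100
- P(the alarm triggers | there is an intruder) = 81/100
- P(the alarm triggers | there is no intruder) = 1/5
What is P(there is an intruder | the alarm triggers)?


Using Bayes' theorem:
P(A|B) = P(B|A)·P(A) / P(B)

P(the alarm triggers) = 81/100 × 3/100 + 1/5 × 97/100
= 243/10000 + 97/500 = 2183/10000

P(there is an intruder|the alarm triggers) = (243/10000) / (2183/10000) = 243/2183

P(there is an intruder|the alarm triggers) = 243/2183 ≈ 11.13%


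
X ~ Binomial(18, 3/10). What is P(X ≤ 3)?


P(X ≤ 3) = Σ P(X=i) for i=0..3
P(X=0) = 1628413597910449/1000000000000000000
P(X=1) = 6281023877654589/500000000000000000
P(X=2) = 45761745394340577/1000000000000000000
P(X=3) = 6537392199191511/62500000000000000
Sum = 8227524096731219/50000000000000000

P(X ≤ 3) = 8227524096731219/50000000000000000 ≈ 16.46%


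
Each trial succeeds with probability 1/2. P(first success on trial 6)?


Geometric: P(X=6) = (1-p)^(k-1)×p = (1/2)^5×1/2 = 1/64

P(X=6) = 1/64 ≈ 1.56%


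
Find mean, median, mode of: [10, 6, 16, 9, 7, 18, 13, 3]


Sorted: [3, 6, 7, 9, 10, 13, 16, 18]
Mean = 82/8 = 41/4
Median = 19/2
Freq: {10: 1, 6: 1, 16: 1, 9: 1, 7: 1, 18: 1, 13: 1, 3: 1}
Mode: No mode

Mean=41/4, Median=19/2, Mode=No mode


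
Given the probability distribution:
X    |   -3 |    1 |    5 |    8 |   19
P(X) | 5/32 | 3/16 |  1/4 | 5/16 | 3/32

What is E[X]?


E[X] = Σ x·P(X=x)
= (-3)×(5/32) + (1)×(3/16) + (5)×(1/4) + (8)×(5/16) + (19)×(3/32)
= 21/4

E[X] = 21/4


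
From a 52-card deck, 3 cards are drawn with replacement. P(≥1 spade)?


P(not a spade) = 39/52 = 3/4
P(none in 3 draws) = (3/4)^3 = 27/64
P(≥1 spade) = 1 - 27/64 = 37/64

P = 37/64 ≈ 57.81%


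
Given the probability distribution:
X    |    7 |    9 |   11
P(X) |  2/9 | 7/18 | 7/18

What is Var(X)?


E[X] = 28/3
E[X²] = 805/9
Var(X) = E[X²] - (E[X])² = 805/9 - 784/9 = 7/3

Var(X) = 7/3 ≈ 2.3333


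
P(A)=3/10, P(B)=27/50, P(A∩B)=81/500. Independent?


P(A)×P(B) = 81/500
P(A∩B) = 81/500
Equal ✓ → Independent

Yes, independent


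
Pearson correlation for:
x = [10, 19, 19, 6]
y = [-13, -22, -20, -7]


n=4, Σx=54, Σy=-62, Σxy=-970, Σx²=858, Σy²=1102
r = (4×(-970) - 54×(-62))/√((4×858 - 54²)(4×1102 - (-62)²))
= -532/√(516×564) = -532/√291024 ≈ -532/539.4664 ≈ -0.9862

r ≈ -0.9862


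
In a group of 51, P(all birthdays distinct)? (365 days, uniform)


P(all different) = Π(365-i)/365 for i=0..50
= (365/365)×(364/365)×...×(315/365)
= 0.025568

P ≈ 0.0256 ≈ 2.56%


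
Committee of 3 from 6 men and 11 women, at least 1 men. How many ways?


Count by #men:
  1M,2W: C(6,1)×C(11,2)=330
  2M,1W: C(6,2)×C(11,1)=165
  3M,0W: C(6,3)×C(11,0)=20
Total = 515

515


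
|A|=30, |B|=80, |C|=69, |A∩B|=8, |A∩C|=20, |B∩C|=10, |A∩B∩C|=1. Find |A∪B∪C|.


|A∪B∪C| = 30+80+69-8-20-10+1 = 142

|A∪B∪C| = 142


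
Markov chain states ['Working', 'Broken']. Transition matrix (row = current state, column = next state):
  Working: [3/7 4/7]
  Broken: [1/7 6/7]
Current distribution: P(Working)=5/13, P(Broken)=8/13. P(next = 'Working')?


P(next=Working) = Σᵢ P(now=i)×P(i→Working)
= 5/13×3/7 + 8/13×1/7
= 15/91 + 8/91 = 23/91

P = 23/91 ≈ 0.2527


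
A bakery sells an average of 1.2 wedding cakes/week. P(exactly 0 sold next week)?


Poisson(λ=1.2): P(X=0) = e^(-λ)×λ^k/k!
= e^(-1.2) × 1.2^0 / 0!
≈ 0.3011942119 × 1 / 1 ≈ 0.301194

P(X=0) ≈ 0.301194 ≈ 30.12%


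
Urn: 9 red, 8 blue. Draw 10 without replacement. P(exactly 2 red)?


Hypergeometric: C(9,2)×C(8,8)/C(17,10)
= 36×1/19448 = 9/4862

P(X=2) = 9/4862 ≈ 0.19%


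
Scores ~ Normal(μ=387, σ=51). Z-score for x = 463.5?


z = (x - μ)/σ = (463.5 - 387)/51 = 1.5

z = 1.5


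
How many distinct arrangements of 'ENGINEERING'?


Letters: 11, freq: {'E': 3, 'N': 3, 'G': 2, 'I': 2, 'R': 1}
11!/(3!×3!×2!×2!×1!) = 39916800/144 = 277200

277200


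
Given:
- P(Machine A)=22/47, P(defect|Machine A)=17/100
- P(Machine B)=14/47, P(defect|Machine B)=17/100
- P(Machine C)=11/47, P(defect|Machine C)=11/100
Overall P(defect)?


P(B) = Σ P(B|Aᵢ)×P(Aᵢ)
  17/100×22/47 = 187/2350
  17/100×14/47 = 119/2350
  11/100×11/47 = 121/4700
Sum = 733/4700

P(defect) = 733/4700 ≈ 15.60%


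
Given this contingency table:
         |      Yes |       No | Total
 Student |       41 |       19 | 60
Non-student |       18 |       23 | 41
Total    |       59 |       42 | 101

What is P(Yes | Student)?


P(Yes | Student) = 41/(41+19) = 41/60

P(Yes|Student) = 41/60 ≈ 68.33%


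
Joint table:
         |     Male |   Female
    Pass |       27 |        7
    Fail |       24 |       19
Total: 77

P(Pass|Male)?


P(Pass|Male) = 27/(27+24) = 27/51 = 9/17

P = 9/17 ≈ 52.94%


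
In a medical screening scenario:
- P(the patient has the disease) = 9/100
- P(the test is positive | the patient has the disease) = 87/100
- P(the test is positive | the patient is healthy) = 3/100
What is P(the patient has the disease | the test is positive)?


Using Bayes' theorem:
P(A|B) = P(B|A)·P(A) / P(B)

P(the test is positive) = 87/100 × 9/100 + 3/100 × 91/100
= 783/10000 + 273/10000 = 66/625

P(the patient has the disease|the test is positive) = (783/10000) / (66/625) = 261/352

P(the patient has the disease|the test is positive) = 261/352 ≈ 74.15%


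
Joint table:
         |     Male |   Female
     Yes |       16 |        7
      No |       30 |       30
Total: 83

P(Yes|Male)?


P(Yes|Male) = 16/(16+30) = 16/46 = 8/23

P = 8/23 ≈ 34.78%


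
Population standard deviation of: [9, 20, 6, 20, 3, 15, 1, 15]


Mean = 89/8
  (9-89/8)²=289/64
  (20-89/8)²=5041/64
  (6-89/8)²=1681/64
  (20-89/8)²=5041/64
  (3-89/8)²=4225/64
  (15-89/8)²=961/64
  (1-89/8)²=6561/64
  (15-89/8)²=961/64
Σ(x-μ)² = 3095/8
σ² = (3095/8)/8 = 3095/64

σ = √(3095/64) ≈ 6.9541


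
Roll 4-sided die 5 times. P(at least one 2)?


P(no 2)^5 = (3/4)^5 = 243/1024
P(≥1) = 1 - 243/1024 = 781/1024

P = 781/1024 ≈ 76.27%


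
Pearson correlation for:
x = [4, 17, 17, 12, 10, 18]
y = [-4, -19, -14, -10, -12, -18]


n=6, Σx=78, Σy=-77, Σxy=-1141, Σx²=1162, Σy²=1141
r = (6×(-1141) - 78×(-77))/√((6×1162 - 78²)(6×1141 - (-77)²))
= -840/√(888×917) = -840/√814296 ≈ -840/902.3835 ≈ -0.9309

r ≈ -0.9309


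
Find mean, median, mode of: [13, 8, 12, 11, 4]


Sorted: [4, 8, 11, 12, 13]
Mean = 48/5
Median = 11
Freq: {13: 1, 8: 1, 12: 1, 11: 1, 4: 1}
Mode: No mode

Mean=48/5, Median=11, Mode=No mode


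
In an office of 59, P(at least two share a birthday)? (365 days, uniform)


P(all different) = Π(365-i)/365 for i=0..58
= 0.007011
P(match) = 1 - 0.007011 = 0.992989

P ≈ 0.9930 ≈ 99.30%


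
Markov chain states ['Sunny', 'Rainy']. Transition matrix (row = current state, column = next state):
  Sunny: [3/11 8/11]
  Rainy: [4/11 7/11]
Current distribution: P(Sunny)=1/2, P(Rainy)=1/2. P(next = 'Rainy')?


P(next=Rainy) = Σᵢ P(now=i)×P(i→Rainy)
= 1/2×8/11 + 1/2×7/11
= 4/11 + 7/22 = 15/22

P = 15/22 ≈ 0.6818


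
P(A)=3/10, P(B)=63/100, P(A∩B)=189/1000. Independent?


P(A)×P(B) = 189/1000
P(A∩B) = 189/1000
Equal ✓ → Independent

Yes, independent


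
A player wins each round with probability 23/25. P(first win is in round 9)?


Geometric: P(X=9) = (1-p)^(k-1)×p = (2/25)^8×23/25 = 5888/3814697265625

P(X=9) = 5888/3814697265625 ≈ 0.00%


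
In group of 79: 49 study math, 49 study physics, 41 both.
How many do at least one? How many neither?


|A∪B| = 49+49-41 = 57
Neither = 79-57 = 22

At least one: 57; Neither: 22


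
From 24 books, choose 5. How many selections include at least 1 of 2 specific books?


Complement: C(24,5) - C(22,5) = 42504 - 26334 = 16170

16170


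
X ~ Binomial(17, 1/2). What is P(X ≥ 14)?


P(X ≥ 14) = Σ P(X=i) for i=14..17
P(X=14) = 85/16384
P(X=15) = 17/16384
P(X=16) = 17/131072
P(X=17) = 1/131072
Sum = 417/65536

P(X ≥ 14) = 417/65536 ≈ 0.64%


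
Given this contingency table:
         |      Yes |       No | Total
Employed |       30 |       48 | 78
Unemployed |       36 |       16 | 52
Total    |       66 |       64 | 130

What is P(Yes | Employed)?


P(Yes | Employed) = 30/(30+48) = 30/78 = 5/13

P(Yes|Employed) = 5/13 ≈ 38.46%


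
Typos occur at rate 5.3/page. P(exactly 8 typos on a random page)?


Poisson(λ=5.3): P(X=8) = e^(-λ)×λ^k/k!
= e^(-5.3) × 5.3^8 / 8!
≈ 0.004991593907 × 622596.904114 / 40320 ≈ 0.077077

P(X=8) ≈ 0.077077 ≈ 7.71%


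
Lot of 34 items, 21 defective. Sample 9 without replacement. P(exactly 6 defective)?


Hypergeometric: C(21,6)×C(13,3)/C(34,9)
= 54264×286/52451256 = 266/899

P(X=6) = 266/899 ≈ 29.59%


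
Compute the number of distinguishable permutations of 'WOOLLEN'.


Letters: 7, freq: {'W': 1, 'O': 2, 'L': 2, 'E': 1, 'N': 1}
7!/(1!×2!×2!×1!×1!) = 5040/4 = 1260

1260


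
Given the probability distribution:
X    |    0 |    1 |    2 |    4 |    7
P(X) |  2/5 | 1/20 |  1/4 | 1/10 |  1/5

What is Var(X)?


E[X] = 47/20
E[X²] = 249/20
Var(X) = E[X²] - (E[X])² = 249/20 - 2209/400 = 2771/400

Var(X) = 2771/400 ≈ 6.9275


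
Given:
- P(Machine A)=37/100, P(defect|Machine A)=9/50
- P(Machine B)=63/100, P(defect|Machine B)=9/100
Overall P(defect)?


P(B) = Σ P(B|Aᵢ)×P(Aᵢ)
  9/50×37/100 = 333/5000
  9/100×63/100 = 567/10000
Sum = 1233/10000

P(defect) = 1233/10000 ≈ 12.33%


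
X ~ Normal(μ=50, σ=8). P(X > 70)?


z = (70-50)/8 = 2.5
P(X > 70) = 1 - P(Z ≤ 2.5) = 1 - 0.9938 = 0.0062

P(X > 70) ≈ 0.0062


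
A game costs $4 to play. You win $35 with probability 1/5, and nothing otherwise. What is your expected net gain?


E[gain] = (35-4)×1/5 + (-4)×4/5
= 31/5 - 16/5 = 3

Expected net gain = $3 ≈ $3.00


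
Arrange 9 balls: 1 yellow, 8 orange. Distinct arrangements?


9!/(1!×8!) = 9

9


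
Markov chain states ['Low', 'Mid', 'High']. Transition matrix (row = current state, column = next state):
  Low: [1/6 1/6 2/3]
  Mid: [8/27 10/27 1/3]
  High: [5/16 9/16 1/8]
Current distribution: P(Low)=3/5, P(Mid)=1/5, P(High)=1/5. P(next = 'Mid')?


P(next=Mid) = Σᵢ P(now=i)×P(i→Mid)
= 3/5×1/6 + 1/5×10/27 + 1/5×9/16
= 1/10 + 2/27 + 9/80 = 619/2160

P = 619/2160 ≈ 0.2866


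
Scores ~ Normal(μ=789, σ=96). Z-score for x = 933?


z = (x - μ)/σ = (933 - 789)/96 = 1.5

z = 1.5


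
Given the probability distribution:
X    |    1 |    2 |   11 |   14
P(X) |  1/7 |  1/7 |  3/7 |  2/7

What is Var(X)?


E[X] = 64/7
E[X²] = 760/7
Var(X) = E[X²] - (E[X])² = 760/7 - 4096/49 = 1224/49

Var(X) = 1224/49 ≈ 24.9796


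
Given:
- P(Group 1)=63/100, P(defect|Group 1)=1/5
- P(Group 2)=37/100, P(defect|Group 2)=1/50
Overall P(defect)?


P(B) = Σ P(B|Aᵢ)×P(Aᵢ)
  1/5×63/100 = 63/500
  1/50×37/100 = 37/5000
Sum = 667/5000

P(defect) = 667/5000 ≈ 13.34%


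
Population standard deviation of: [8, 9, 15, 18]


Mean = 50/4 = 25/2
  (8-25/2)²=81/4
  (9-25/2)²=49/4
  (15-25/2)²=25/4
  (18-25/2)²=121/4
Σ(x-μ)² = 69
σ² = 69/4

σ = √(69/4) ≈ 4.1533


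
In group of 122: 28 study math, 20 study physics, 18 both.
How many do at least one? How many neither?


|A∪B| = 28+20-18 = 30
Neither = 122-30 = 92

At least one: 30; Neither: 92


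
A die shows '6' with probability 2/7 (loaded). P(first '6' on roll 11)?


Geometric: P(X=11) = (1-p)^(k-1)×p = (5/7)^10×2/7 = 19531250/1977326743

P(X=11) = 19531250/1977326743 ≈ 0.99%


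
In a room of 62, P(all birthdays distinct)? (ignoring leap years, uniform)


P(all different) = Π(365-i)/365 for i=0..61
= (365/365)×(364/365)×...×(304/365)
= 0.004090

P ≈ 0.0041 ≈ 0.41%


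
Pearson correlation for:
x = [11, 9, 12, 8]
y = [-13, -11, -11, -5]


n=4, Σx=40, Σy=-40, Σxy=-414, Σx²=410, Σy²=436
r = (4×(-414) - 40×(-40))/√((4×410 - 40²)(4×436 - (-40)²))
= -56/√(40×144) = -56/√5760 ≈ -56/75.8947 ≈ -0.7379

r ≈ -0.7379


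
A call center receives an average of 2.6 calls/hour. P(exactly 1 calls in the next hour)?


Poisson(λ=2.6): P(X=1) = e^(-λ)×λ^k/k!
= e^(-2.6) × 2.6^1 / 1!
≈ 0.07427357821 × 2.6 / 1 ≈ 0.193111

P(X=1) ≈ 0.193111 ≈ 19.31%


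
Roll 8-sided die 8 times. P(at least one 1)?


P(no 1)^8 = (7/8)^8 = 5764801/16777216
P(≥1) = 1 - 5764801/16777216 = 11012415/16777216

P = 11012415/16777216 ≈ 65.64%


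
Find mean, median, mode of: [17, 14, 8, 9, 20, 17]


Sorted: [8, 9, 14, 17, 17, 20]
Mean = 85/6
Median = 31/2
Freq: {17: 2, 14: 1, 8: 1, 9: 1, 20: 1}
Mode: [17]

Mean=85/6, Median=31/2, Mode=17


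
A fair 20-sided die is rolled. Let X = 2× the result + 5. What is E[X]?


E[die] = (1+20)/2 = 21/2
E[X] = 2×21/2 + 5 = 26

E[X] = 26


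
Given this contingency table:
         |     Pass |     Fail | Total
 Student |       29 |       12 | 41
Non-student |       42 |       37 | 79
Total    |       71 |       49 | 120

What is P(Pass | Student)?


P(Pass | Student) = 29/(29+12) = 29/41

P(Pass|Student) = 29/41 ≈ 70.73%


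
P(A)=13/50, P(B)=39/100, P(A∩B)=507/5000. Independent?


P(A)×P(B) = 507/5000
P(A∩B) = 507/5000
Equal ✓ → Independent

Yes, independent


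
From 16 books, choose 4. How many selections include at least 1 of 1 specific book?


Complement: C(16,4) - C(15,4) = 1820 - 1365 = 455

455


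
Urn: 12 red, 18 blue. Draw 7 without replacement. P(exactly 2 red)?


Hypergeometric: C(12,2)×C(18,5)/C(30,7)
= 66×8568/2035800 = 2618/9425

P(X=2) = 2618/9425 ≈ 27.78%


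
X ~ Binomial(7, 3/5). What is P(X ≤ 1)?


P(X ≤ 1) = Σ P(X=i) for i=0..1
P(X=0) = 128/78125
P(X=1) = 1344/78125
Sum = 1472/78125

P(X ≤ 1) = 1472/78125 ≈ 1.88%


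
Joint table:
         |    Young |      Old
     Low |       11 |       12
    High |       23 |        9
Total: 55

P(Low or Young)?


P(Low∨Young) = P(Low) + P(Young) - P(Low∧Young)
= (23 + 34 - 11)/55 = 46/55

P = 46/55 ≈ 83.64%


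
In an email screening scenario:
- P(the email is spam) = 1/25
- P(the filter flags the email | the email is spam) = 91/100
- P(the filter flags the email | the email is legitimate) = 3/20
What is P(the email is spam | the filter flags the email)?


Using Bayes' theorem:
P(A|B) = P(B|A)·P(A) / P(B)

P(the filter flags the email) = 91/100 × 1/25 + 3/20 × 24/25
= 91/2500 + 18/125 = 451/2500

P(the email is spam|the filter flags the email) = (91/2500) / (451/2500) = 91/451

P(the email is spam|the filter flags the email) = 91/451 ≈ 20.18%


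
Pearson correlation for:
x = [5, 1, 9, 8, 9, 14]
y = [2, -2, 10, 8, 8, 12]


n=6, Σx=46, Σy=38, Σxy=402, Σx²=448, Σy²=380
r = (6×402 - 46×38)/√((6×448 - 46²)(6×380 - 38²))
= 664/√(572×836) = 664/√478192 ≈ 664/691.5143 ≈ 0.9602

r ≈ 0.9602


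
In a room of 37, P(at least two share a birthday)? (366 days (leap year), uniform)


P(all different) = Π(366-i)/366 for i=0..36
= 0.152077
P(match) = 1 - 0.152077 = 0.847923

P ≈ 0.8479 ≈ 84.79%


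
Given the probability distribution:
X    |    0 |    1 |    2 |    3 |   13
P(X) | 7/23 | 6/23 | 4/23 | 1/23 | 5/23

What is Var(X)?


E[X] = 82/23
E[X²] = 876/23
Var(X) = E[X²] - (E[X])² = 876/23 - 6724/529 = 13424/529

Var(X) = 13424/529 ≈ 25.3762


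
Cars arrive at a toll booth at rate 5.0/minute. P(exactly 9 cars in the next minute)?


Poisson(λ=5.0): P(X=9) = e^(-λ)×λ^k/k!
= e^(-5.0) × 5.0^9 / 9!
≈ 0.006737946999 × 1953125 / 362880 ≈ 0.036266

P(X=9) ≈ 0.036266 ≈ 3.63%


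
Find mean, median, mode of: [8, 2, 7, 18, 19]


Sorted: [2, 7, 8, 18, 19]
Mean = 54/5
Median = 8
Freq: {8: 1, 2: 1, 7: 1, 18: 1, 19: 1}
Mode: No mode

Mean=54/5, Median=8, Mode=No mode


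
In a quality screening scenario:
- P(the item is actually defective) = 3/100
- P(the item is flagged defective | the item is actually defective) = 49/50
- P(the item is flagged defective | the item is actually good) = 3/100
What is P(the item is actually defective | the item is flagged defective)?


Using Bayes' theorem:
P(A|B) = P(B|A)·P(A) / P(B)

P(the item is flagged defective) = 49/50 × 3/100 + 3/100 × 97/100
= 147/5000 + 291/10000 = 117/2000

P(the item is actually defective|the item is flagged defective) = (147/5000) / (117/2000) = 98/195

P(the item is actually defective|the item is flagged defective) = 98/195 ≈ 50.26%


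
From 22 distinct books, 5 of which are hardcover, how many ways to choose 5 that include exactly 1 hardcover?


Choose 1 of the 5 hardcovers and 4 of the other 17 books:
C(5,1)×C(17,4) = 5×2380 = 11900

11900


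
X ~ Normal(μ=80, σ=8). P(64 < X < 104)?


z₁=(64-80)/8=-2.0, z₂=(104-80)/8=3.0
P = Φ(3.0) - Φ(-2.0) = 0.998650 - 0.022750 = 0.975900 ≈ 0.9759

P(64 < X < 104) ≈ 0.9759


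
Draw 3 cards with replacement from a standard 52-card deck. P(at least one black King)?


P(not a black King) = 50/52 = 25/26
P(none in 3 draws) = (25/26)^3 = 15625/17576
P(≥1 black King) = 1 - 15625/17576 = 1951/17576

P = 1951/17576 ≈ 11.10%


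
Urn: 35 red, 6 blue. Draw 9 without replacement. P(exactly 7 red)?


Hypergeometric: C(35,7)×C(6,2)/C(41,9)
= 6724520×15/350343565 = 107880/374699

P(X=7) = 107880/374699 ≈ 28.79%


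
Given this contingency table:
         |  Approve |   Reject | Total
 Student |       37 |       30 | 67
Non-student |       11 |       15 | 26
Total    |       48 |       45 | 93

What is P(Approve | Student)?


P(Approve | Student) = 37/(37+30) = 37/67

P(Approve|Student) = 37/67 ≈ 55.22%


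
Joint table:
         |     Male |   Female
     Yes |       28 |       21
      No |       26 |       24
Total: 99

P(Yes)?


P(Yes) = (28+21)/99 = 49/99

P(Yes) = 49/99 ≈ 49.49%


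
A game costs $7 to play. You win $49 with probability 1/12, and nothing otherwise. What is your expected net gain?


E[gain] = (49-7)×1/12 + (-7)×11/12
= 7/2 - 77/12 = -35/12

Expected net gain = $-35/12 ≈ $-2.92


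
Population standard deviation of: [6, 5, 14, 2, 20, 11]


Mean = 58/6 = 29/3
  (6-29/3)²=121/9
  (5-29/3)²=196/9
  (14-29/3)²=169/9
  (2-29/3)²=529/9
  (20-29/3)²=961/9
  (11-29/3)²=16/9
Σ(x-μ)² = 664/3
σ² = (664/3)/6 = 332/9

σ = √(332/9) ≈ 6.0736


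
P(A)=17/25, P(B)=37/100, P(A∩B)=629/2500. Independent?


P(A)×P(B) = 629/2500
P(A∩B) = 629/2500
Equal ✓ → Independent

Yes, independent


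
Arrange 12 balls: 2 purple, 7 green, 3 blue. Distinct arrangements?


12!/(2!×7!×3!) = 7920

7920


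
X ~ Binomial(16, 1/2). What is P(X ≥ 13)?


P(X ≥ 13) = Σ P(X=i) for i=13..16
P(X=13) = 35/4096
P(X=14) = 15/8192
P(X=15) = 1/4096
P(X=16) = 1/65536
Sum = 697/65536

P(X ≥ 13) = 697/65536 ≈ 1.06%


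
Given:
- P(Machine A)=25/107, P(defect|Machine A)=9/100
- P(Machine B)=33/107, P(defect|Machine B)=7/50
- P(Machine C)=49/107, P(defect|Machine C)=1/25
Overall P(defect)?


P(B) = Σ P(B|Aᵢ)×P(Aᵢ)
  9/100×25/107 = 9/428
  7/50×33/107 = 231/5350
  1/25×49/107 = 49/2675
Sum = 883/10700

P(defect) = 883/10700 ≈ 8.25%


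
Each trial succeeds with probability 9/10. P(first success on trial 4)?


Geometric: P(X=4) = (1-p)^(k-1)×p = (1/10)^3×9/10 = 9/10000

P(X=4) = 9/10000 ≈ 0.09%
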